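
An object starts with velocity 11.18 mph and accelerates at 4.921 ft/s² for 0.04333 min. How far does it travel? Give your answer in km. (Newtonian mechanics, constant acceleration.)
d = v₀t + ½at² (with unit conversion) = 0.01806 km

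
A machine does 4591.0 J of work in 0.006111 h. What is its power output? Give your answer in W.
P = W/t = 4591 J / 22 s = 208.7 W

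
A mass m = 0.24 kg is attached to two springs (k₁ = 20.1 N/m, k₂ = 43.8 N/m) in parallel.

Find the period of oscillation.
k_eq = k₁+k₂ = 63.9 N/m
T = 2π√(m/k_eq) = 2π√(0.24/63.9) = 0.3851 s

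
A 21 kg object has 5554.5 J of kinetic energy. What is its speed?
KE = ½mv² → v = √(2KE/m) = √(2×5554.5/21) = 23.0 m/s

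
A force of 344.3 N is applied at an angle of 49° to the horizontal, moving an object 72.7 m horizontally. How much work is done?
W = Fd cosθ = 344.3×72.7×cos(49°) = 16422.0 J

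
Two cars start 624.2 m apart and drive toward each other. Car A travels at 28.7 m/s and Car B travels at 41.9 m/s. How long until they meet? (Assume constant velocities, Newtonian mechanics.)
Combined speed: v_combined = 28.7 + 41.9 = 70.6 m/s
Time to meet: t = d/70.6 = 624.2/70.6 = 8.84 s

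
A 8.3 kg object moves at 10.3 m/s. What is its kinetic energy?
KE = ½mv² = ½×8.3×10.3² = 440.2735 J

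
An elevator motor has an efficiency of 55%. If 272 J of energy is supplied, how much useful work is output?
W_out = η × W_in = 0.55 × 272 = 149.6 J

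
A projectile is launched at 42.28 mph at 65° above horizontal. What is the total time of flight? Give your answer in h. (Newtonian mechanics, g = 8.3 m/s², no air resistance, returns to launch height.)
T = 2v₀sin(θ)/g (with unit conversion) = 0.001147 h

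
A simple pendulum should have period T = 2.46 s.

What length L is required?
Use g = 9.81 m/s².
T = 2π√(L/g) → L = g(T/2π)² = 9.81×(2.46/2π)² = 1.504 m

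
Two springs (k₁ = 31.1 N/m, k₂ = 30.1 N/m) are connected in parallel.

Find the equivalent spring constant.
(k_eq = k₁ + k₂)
k_eq = k₁ + k₂ = 31.1 + 30.1 = 61.2 N/m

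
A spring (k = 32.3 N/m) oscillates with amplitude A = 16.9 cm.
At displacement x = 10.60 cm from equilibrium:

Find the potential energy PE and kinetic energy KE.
E_total = ½kA² = ½×32.3×(0.169)² = 0.4613 J
PE = ½kx² = ½×32.3×(0.106)² = 0.1815 J
KE = E_total − PE = 0.2798 J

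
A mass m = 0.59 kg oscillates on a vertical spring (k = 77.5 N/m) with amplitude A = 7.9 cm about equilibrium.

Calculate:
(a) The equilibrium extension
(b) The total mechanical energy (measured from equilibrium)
x_eq = mg/k = 0.59×9.81/77.5 = 0.07468 m = 7.468 cm
E = ½kA² = ½×77.5×(0.079)² = 0.2418 J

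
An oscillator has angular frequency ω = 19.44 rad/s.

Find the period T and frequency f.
T = 2π/ω = 2π/19.44 = 0.3232 s; f = ω/2π = 3.094 Hz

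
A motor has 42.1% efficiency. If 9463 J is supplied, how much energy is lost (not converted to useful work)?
W_out = η × W_in = 0.421×9463 = 3983.9 J
W_lost = W_in − W_out = 9463 − 3983.9 = 5479.1 J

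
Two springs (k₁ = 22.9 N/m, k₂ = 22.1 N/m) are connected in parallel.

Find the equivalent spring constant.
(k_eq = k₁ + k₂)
k_eq = k₁ + k₂ = 22.9 + 22.1 = 45 N/m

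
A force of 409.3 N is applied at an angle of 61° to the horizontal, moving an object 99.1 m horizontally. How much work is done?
W = Fd cosθ = 409.3×99.1×cos(61°) = 19665.0 J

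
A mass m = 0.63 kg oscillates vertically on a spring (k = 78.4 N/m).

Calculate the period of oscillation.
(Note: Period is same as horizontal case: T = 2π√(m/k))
T = 2π√(m/k) = 2π√(0.63/78.4) = 0.5632 s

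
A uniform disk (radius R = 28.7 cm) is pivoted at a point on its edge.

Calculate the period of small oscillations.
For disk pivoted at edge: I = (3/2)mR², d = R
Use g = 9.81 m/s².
I/m = (3/2)R² = 0.1236 m²; d = R = 0.287 m
T = 2π√((3/2)R²/(gR)) = 2π√(3R/(2g)) = 1.316 s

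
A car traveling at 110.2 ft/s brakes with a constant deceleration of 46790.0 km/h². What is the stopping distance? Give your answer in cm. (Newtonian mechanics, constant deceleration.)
d = v₀² / (2a) (with unit conversion) = 15620.0 cm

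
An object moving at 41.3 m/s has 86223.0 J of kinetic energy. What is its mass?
KE = ½mv² → m = 2KE/v² = 2×86223.0/41.3² = 101.1 kg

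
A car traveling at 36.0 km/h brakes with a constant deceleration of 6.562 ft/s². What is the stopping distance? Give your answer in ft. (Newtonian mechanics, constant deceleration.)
d = v₀² / (2a) (with unit conversion) = 82.02 ft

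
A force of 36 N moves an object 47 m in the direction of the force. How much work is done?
W = Fd = 36×47 = 1692.0 J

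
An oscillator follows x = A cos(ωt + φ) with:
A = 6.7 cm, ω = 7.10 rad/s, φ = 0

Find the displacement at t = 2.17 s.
x = A cos(ωt + φ) = 6.7×cos(7.1×2.17 + 0) = -6.399 cm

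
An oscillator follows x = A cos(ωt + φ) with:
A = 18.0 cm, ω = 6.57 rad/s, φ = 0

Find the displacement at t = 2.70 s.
x = A cos(ωt + φ) = 18.0×cos(6.57×2.7 + 0) = 7.995 cm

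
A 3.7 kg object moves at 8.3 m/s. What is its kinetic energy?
KE = ½mv² = ½×3.7×8.3² = 127.4465 J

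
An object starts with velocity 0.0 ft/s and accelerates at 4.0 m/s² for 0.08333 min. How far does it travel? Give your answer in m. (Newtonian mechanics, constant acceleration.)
d = v₀t + ½at² (with unit conversion) = 50.0 m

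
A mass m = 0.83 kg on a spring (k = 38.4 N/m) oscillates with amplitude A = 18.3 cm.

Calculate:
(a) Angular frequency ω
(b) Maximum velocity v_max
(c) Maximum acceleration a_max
ω = √(k/m) = √(38.4/0.83) = 6.802 rad/s
v_max = ωA = 6.802×0.183 = 1.245 m/s
a_max = ω²A = 6.802²×0.183 = 8.467 m/s²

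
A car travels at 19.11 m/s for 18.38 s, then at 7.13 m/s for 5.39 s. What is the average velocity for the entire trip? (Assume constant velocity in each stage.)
d₁ = v₁t₁ = 19.11 × 18.38 = 351.242 m
d₂ = v₂t₂ = 7.13 × 5.39 = 38.4307 m
d_total = 389.67 m, t_total = 23.77 s
v_avg = d_total/t_total = 389.67/23.77 = 16.39 m/s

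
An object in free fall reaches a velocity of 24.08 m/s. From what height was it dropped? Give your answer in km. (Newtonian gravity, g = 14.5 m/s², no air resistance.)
h = v²/(2g) (with unit conversion) = 0.01999 km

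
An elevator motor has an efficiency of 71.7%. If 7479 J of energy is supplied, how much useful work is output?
W_out = η × W_in = 0.717 × 7479 = 5362.4 J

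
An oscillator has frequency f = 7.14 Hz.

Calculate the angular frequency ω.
ω = 2πf = 2π×7.14 = 44.86 rad/s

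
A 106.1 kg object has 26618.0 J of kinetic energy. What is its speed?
KE = ½mv² → v = √(2KE/m) = √(2×26618.0/106.1) = 22.4 m/s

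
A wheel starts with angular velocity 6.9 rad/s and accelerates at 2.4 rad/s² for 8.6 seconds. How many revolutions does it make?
θ = ω₀t + ½αt² = 6.9×8.6 + ½×2.4×8.6² = 148.09 rad
Revolutions = θ/(2π) = 148.09/(2π) = 23.57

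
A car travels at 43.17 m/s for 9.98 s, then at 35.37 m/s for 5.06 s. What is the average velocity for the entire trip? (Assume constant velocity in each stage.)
d₁ = v₁t₁ = 43.17 × 9.98 = 430.837 m
d₂ = v₂t₂ = 35.37 × 5.06 = 178.972 m
d_total = 609.81 m, t_total = 15.04 s
v_avg = d_total/t_total = 609.81/15.04 = 40.55 m/s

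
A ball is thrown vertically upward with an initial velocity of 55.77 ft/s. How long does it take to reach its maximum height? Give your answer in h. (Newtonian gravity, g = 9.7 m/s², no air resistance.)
t_up = v₀/g (with unit conversion) = 0.0004868 h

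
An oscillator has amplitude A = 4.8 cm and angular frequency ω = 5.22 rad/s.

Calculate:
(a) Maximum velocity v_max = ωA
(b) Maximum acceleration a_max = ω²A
v_max = ωA = 5.22×0.048 = 0.2506 m/s
a_max = ω²A = 5.22²×0.048 = 1.308 m/s²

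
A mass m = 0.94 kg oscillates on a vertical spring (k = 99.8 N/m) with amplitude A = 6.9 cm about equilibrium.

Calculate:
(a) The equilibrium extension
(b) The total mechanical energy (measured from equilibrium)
x_eq = mg/k = 0.94×9.81/99.8 = 0.0924 m = 9.24 cm
E = ½kA² = ½×99.8×(0.069)² = 0.2376 J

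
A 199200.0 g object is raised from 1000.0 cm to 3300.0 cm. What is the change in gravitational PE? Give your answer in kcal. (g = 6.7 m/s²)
ΔPE = mg(h₂ − h₁) = 199.2 kg × 6.7 m/s² × (33 − 10) m = 3.07e+04 J = 7.337 kcal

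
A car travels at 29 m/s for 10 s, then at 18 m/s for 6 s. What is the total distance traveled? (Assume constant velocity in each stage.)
d₁ = v₁t₁ = 29 × 10 = 290 m
d₂ = v₂t₂ = 18 × 6 = 108 m
d_total = 290 + 108 = 398 m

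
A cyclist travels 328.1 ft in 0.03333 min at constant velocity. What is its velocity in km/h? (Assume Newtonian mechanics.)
v = d/t (with unit conversion) = 180.0 km/h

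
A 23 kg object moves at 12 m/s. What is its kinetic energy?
KE = ½mv² = ½×23×12² = 1656.0 J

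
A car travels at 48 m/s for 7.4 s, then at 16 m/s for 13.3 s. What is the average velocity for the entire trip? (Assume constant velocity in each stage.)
d₁ = v₁t₁ = 48 × 7.4 = 355.2 m
d₂ = v₂t₂ = 16 × 13.3 = 212.8 m
d_total = 568.0 m, t_total = 20.7 s
v_avg = d_total/t_total = 568.0/20.7 = 27.44 m/s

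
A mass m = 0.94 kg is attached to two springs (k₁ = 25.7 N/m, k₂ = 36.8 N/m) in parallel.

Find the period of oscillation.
k_eq = k₁+k₂ = 62.5 N/m
T = 2π√(m/k_eq) = 2π√(0.94/62.5) = 0.7706 s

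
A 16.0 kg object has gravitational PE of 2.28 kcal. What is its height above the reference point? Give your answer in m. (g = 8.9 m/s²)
PE = mgh → h = PE/(mg) = 9540 J / (16 kg × 8.9 m/s²) = 66.99 m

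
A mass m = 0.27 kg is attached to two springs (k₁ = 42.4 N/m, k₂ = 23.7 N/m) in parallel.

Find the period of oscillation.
k_eq = k₁+k₂ = 66.1 N/m
T = 2π√(m/k_eq) = 2π√(0.27/66.1) = 0.4016 s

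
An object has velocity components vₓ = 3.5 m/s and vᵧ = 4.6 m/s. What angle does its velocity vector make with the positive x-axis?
θ = arctan(vᵧ/vₓ) = arctan(4.6/3.5) = 52.73°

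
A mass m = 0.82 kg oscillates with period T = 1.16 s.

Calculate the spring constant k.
T = 2π√(m/k) → k = m(2π/T)² = 0.82×(2π/1.16)² = 24.06 N/m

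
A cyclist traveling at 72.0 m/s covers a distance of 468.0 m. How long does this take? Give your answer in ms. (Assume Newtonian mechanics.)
t = d/v (with unit conversion) = 6500.0 ms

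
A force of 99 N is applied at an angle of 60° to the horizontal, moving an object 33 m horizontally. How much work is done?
W = Fd cosθ = 99×33×cos(60°) = 1633.5 J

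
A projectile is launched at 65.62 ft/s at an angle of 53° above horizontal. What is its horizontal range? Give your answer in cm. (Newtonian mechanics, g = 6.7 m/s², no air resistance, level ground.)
R = v₀² sin(2θ) / g (with unit conversion) = 5739.0 cm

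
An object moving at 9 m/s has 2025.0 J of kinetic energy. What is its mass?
KE = ½mv² → m = 2KE/v² = 2×2025.0/9² = 50.0 kg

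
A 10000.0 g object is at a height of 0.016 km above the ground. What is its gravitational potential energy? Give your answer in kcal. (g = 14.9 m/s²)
PE = mgh = 10 kg × 14.9 m/s² × 16 m = 2384 J = 0.5698 kcal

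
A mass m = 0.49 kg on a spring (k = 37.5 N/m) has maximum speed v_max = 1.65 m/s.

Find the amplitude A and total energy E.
½mv²_max = ½kA² → A = v_max√(m/k) = 1.65×√(0.49/37.5) = 0.1886 m = 18.86 cm
E = ½mv²_max = ½×0.49×1.65² = 0.667 J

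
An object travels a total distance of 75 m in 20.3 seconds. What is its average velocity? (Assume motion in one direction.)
v_avg = Δd / Δt = 75 / 20.3 = 3.69 m/s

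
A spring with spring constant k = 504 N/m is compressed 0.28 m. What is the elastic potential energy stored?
PE = ½kx² = ½×504×0.28² = 19.76 J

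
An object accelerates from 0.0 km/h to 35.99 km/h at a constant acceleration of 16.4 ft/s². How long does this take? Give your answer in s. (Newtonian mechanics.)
t = (v - v₀)/a (with unit conversion) = 2.0 s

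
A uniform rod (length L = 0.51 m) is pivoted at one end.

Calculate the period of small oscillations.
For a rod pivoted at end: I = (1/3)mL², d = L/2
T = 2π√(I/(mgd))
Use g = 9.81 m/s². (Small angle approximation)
I/m = (1/3)L² = 0.0867 m²; d = L/2 = 0.255 m
T = 2π√(I/(mgd)) = 2π√(0.0867/(9.81×0.255)) = 1.17 s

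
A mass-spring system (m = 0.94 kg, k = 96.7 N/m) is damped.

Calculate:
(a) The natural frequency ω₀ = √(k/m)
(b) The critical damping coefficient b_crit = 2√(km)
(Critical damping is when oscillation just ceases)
ω₀ = √(k/m) = √(96.7/0.94) = 10.14 rad/s
b_crit = 2√(km) = 2√(96.7×0.94) = 19.07 kg/s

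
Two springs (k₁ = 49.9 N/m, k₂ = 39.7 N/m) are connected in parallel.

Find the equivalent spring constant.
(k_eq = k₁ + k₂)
k_eq = k₁ + k₂ = 49.9 + 39.7 = 89.6 N/m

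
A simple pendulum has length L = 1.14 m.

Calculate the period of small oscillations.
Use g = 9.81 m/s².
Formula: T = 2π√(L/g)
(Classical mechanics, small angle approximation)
T = 2π√(L/g) = 2π√(1.14/9.81) = 2.142 s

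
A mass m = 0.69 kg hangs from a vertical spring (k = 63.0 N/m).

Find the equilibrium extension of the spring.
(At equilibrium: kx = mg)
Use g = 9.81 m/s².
x_eq = mg/k = 0.69×9.81/63.0 = 0.1074 m = 10.74 cm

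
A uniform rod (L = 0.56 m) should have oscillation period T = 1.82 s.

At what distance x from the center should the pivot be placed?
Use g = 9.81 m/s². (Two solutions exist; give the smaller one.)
T = 2π√((L²/12 + x²)/(gx)). Let c = T²g/(4π²) = 0.8231.
x² − cx + L²/12 = 0 → x = (c − √(c² − L²/3))/2 = 0.03308 m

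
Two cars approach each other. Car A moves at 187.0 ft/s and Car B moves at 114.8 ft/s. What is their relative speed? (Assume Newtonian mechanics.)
v_rel = v_A + v_B = 187.0 + 114.8 = 301.8 ft/s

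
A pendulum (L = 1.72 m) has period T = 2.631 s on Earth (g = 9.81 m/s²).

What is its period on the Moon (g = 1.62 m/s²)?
T = 2π√(L/g), so T_moon/T_earth = √(g_earth/g_moon)
T_moon = 2π√(1.72/1.62) = 6.474 s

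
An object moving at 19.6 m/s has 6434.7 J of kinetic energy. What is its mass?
KE = ½mv² → m = 2KE/v² = 2×6434.7/19.6² = 33.5 kg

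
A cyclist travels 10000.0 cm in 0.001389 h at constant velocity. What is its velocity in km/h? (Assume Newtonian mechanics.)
v = d/t (with unit conversion) = 71.99 km/h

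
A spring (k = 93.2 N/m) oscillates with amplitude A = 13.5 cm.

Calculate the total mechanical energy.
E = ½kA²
E = ½kA² = ½×93.2×(0.135)² = 0.8493 J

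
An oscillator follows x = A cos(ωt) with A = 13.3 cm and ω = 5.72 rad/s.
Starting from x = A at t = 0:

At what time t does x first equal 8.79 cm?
cos(ωt) = x/A = 8.79/13.3 = 0.6609
ωt = arccos(0.6609) = 0.8488 rad
t = 0.8488/5.72 = 0.1484 s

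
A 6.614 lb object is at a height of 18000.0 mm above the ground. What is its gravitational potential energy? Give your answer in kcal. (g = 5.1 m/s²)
PE = mgh = 3 kg × 5.1 m/s² × 18 m = 275.4 J = 0.06582 kcal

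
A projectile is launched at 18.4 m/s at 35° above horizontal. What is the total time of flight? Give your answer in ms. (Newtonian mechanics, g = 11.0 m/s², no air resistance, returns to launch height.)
T = 2v₀sin(θ)/g (with unit conversion) = 1919.0 ms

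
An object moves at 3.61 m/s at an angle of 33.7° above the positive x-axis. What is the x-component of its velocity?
vₓ = v cos(θ) = 3.61 × cos(33.7°) = 3.0 m/s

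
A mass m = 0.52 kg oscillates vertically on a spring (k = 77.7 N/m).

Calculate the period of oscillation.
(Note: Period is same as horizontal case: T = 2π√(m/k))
T = 2π√(m/k) = 2π√(0.52/77.7) = 0.514 s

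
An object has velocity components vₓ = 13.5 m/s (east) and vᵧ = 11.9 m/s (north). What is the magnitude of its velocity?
|v| = √(vₓ² + vᵧ²) = √(13.5² + 11.9²) = √(323.86) = 18.0 m/s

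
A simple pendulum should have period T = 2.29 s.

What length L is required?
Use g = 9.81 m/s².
T = 2π√(L/g) → L = g(T/2π)² = 9.81×(2.29/2π)² = 1.303 m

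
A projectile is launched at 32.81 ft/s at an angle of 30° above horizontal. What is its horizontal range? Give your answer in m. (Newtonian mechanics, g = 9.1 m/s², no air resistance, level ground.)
R = v₀² sin(2θ) / g (with unit conversion) = 9.518 m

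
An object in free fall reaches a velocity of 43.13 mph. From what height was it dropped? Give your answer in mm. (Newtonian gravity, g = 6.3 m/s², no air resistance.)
h = v²/(2g) (with unit conversion) = 29500.0 mm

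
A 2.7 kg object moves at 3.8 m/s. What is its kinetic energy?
KE = ½mv² = ½×2.7×3.8² = 19.494 J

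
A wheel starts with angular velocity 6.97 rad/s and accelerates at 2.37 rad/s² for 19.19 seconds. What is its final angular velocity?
ω = ω₀ + αt = 6.97 + 2.37 × 19.19 = 52.45 rad/s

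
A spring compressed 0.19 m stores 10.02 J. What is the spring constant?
PE = ½kx² → k = 2PE/x² = 2×10.02/0.19² = 555.1 N/m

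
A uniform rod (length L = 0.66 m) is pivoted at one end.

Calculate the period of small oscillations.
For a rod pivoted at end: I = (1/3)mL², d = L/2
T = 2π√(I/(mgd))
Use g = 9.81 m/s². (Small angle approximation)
I/m = (1/3)L² = 0.1452 m²; d = L/2 = 0.33 m
T = 2π√(I/(mgd)) = 2π√(0.1452/(9.81×0.33)) = 1.331 s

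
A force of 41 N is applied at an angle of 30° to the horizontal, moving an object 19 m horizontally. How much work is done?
W = Fd cosθ = 41×19×cos(30°) = 674.63 J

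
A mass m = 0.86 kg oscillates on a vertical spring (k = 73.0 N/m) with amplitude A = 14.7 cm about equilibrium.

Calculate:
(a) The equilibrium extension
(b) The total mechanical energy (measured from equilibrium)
x_eq = mg/k = 0.86×9.81/73.0 = 0.1156 m = 11.56 cm
E = ½kA² = ½×73.0×(0.147)² = 0.7887 J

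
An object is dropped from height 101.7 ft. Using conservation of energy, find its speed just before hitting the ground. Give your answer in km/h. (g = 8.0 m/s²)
mgh = ½mv² → v = √(2gh) = √(2×8.0×31) = 22.27 m/s = 80.17 km/h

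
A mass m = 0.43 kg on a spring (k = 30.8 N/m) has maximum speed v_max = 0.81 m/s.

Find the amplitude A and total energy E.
½mv²_max = ½kA² → A = v_max√(m/k) = 0.81×√(0.43/30.8) = 0.09571 m = 9.571 cm
E = ½mv²_max = ½×0.43×0.81² = 0.1411 J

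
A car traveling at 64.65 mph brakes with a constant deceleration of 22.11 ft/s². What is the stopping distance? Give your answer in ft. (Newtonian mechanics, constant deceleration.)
d = v₀² / (2a) (with unit conversion) = 203.3 ft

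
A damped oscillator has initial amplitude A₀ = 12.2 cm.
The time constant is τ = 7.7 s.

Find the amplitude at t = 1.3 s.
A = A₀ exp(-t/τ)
A = A₀ exp(−t/τ) = 12.2×exp(−1.3/7.7) = 10.3 cm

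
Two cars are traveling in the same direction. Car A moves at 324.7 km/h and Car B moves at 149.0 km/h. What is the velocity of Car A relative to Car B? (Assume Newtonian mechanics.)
v_rel = v_A - v_B = 324.7 - 149.0 = 175.7 km/h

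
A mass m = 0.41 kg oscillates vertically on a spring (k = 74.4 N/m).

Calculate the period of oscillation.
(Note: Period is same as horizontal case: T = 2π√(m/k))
T = 2π√(m/k) = 2π√(0.41/74.4) = 0.4664 s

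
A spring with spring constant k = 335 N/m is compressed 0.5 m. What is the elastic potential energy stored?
PE = ½kx² = ½×335×0.5² = 41.88 J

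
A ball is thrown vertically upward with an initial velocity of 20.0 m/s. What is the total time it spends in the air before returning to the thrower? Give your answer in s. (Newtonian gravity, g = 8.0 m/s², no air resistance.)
t_total = 2v₀/g = 5.0 s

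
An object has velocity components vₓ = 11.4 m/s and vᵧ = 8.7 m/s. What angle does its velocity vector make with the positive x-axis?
θ = arctan(vᵧ/vₓ) = arctan(8.7/11.4) = 37.35°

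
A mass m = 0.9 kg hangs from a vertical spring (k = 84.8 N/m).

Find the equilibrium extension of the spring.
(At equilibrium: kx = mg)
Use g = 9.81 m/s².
x_eq = mg/k = 0.9×9.81/84.8 = 0.1041 m = 10.41 cm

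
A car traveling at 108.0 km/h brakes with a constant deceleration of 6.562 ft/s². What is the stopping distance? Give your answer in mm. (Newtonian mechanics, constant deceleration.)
d = v₀² / (2a) (with unit conversion) = 225000.0 mm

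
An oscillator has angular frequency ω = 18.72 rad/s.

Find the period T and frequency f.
T = 2π/ω = 2π/18.72 = 0.3356 s; f = ω/2π = 2.979 Hz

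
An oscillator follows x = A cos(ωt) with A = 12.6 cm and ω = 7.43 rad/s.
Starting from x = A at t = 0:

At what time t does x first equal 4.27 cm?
cos(ωt) = x/A = 4.27/12.6 = 0.3389
ωt = arccos(0.3389) = 1.225 rad
t = 1.225/7.43 = 0.1649 s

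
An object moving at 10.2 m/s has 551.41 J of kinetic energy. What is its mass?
KE = ½mv² → m = 2KE/v² = 2×551.41/10.2² = 10.6 kg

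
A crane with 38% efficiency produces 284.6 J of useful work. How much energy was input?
W_in = W_out/η = 284.6/0.38 = 748.95 J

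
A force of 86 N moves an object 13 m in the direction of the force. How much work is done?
W = Fd = 86×13 = 1118.0 J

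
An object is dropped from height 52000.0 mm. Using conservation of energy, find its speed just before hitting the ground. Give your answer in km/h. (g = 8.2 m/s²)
mgh = ½mv² → v = √(2gh) = √(2×8.2×52) = 29.2 m/s = 105.1 km/h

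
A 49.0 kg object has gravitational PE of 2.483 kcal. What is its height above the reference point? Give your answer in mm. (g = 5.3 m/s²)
PE = mgh → h = PE/(mg) = 1.039e+04 J / (49 kg × 5.3 m/s²) = 40 m = 40000.0 mm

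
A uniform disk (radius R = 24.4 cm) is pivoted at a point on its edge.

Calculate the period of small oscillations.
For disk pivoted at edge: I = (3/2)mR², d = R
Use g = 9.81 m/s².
I/m = (3/2)R² = 0.0893 m²; d = R = 0.244 m
T = 2π√((3/2)R²/(gR)) = 2π√(3R/(2g)) = 1.214 s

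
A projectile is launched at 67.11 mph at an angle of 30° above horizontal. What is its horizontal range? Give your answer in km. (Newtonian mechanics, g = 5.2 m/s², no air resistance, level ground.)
R = v₀² sin(2θ) / g (with unit conversion) = 0.1499 km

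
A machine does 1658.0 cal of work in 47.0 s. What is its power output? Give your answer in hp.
P = W/t = 6937 J / 47 s = 147.6 W = 0.1979 hp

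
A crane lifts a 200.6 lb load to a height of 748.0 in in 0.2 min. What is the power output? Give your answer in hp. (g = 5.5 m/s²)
W = mgh = 90.99×5.5×19 = 9508 J
P = W/t = 9508/12 = 792.3 W = 1.063 hp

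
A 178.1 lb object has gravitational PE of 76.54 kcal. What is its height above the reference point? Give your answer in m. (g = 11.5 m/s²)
PE = mgh → h = PE/(mg) = 3.202e+05 J / (80.78 kg × 11.5 m/s²) = 344.7 m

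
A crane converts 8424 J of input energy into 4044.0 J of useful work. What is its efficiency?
η = W_out/W_in = 4044.0/8424 = 0.4801 = 48.01%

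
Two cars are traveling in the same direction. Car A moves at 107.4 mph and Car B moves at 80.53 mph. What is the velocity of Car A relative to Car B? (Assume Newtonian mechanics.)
v_rel = v_A - v_B = 107.4 - 80.53 = 26.87 mph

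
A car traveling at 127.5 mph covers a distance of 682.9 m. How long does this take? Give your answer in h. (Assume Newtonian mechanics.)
t = d/v (with unit conversion) = 0.003328 h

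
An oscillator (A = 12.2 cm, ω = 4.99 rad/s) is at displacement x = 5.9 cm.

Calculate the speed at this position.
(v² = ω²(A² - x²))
v = ω√(A² − x²) = 4.99×√(0.122² − 0.059²) = 0.5329 m/s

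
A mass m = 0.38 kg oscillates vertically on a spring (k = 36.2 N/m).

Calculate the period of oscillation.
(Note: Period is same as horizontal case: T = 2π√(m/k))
T = 2π√(m/k) = 2π√(0.38/36.2) = 0.6438 s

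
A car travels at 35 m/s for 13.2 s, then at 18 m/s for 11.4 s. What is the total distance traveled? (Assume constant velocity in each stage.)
d₁ = v₁t₁ = 35 × 13.2 = 462 m
d₂ = v₂t₂ = 18 × 11.4 = 205.2 m
d_total = 462 + 205.2 = 667.2 m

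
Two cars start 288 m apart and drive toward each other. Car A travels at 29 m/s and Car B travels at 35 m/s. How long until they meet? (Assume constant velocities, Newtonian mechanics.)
Combined speed: v_combined = 29 + 35 = 64 m/s
Time to meet: t = d/64 = 288/64 = 4.5 s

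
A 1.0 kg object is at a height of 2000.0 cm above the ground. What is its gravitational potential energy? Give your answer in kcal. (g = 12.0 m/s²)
PE = mgh = 1 kg × 12.0 m/s² × 20 m = 240 J = 0.05736 kcal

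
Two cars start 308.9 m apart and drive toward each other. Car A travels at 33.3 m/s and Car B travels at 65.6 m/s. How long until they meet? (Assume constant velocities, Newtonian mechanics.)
Combined speed: v_combined = 33.3 + 65.6 = 98.9 m/s
Time to meet: t = d/98.9 = 308.9/98.9 = 3.12 s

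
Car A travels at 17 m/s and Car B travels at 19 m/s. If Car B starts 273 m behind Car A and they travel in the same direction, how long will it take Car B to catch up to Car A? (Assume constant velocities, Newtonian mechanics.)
Relative speed: v_rel = 19 - 17 = 2 m/s
Time to catch: t = d₀/v_rel = 273/2 = 136.5 s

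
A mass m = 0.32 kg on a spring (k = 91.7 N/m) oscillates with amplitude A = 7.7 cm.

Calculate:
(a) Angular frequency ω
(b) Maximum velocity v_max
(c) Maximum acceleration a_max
ω = √(k/m) = √(91.7/0.32) = 16.93 rad/s
v_max = ωA = 16.93×0.077 = 1.303 m/s
a_max = ω²A = 16.93²×0.077 = 22.07 m/s²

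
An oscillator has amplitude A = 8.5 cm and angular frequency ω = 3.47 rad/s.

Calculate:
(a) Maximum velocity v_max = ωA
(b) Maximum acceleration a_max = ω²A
v_max = ωA = 3.47×0.085 = 0.2949 m/s
a_max = ω²A = 3.47²×0.085 = 1.023 m/s²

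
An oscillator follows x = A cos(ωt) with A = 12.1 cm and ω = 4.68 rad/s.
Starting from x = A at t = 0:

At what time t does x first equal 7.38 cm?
cos(ωt) = x/A = 7.38/12.1 = 0.6099
ωt = arccos(0.6099) = 0.9148 rad
t = 0.9148/4.68 = 0.1955 s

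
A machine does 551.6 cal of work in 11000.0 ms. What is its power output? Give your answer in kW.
P = W/t = 2308 J / 11 s = 209.8 W = 0.2098 kW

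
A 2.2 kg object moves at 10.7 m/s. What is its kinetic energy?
KE = ½mv² = ½×2.2×10.7² = 125.939 J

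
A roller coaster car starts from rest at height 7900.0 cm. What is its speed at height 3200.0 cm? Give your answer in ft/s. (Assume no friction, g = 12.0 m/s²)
mgh₁ = ½mv₂² + mgh₂ → v₂ = √(2g(h₁−h₂)) = √(2×12.0×(79−32)) = 33.59 m/s = 110.2 ft/s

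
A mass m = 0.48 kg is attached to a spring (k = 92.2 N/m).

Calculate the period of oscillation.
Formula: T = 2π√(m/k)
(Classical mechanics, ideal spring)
T = 2π√(m/k) = 2π√(0.48/92.2) = 0.4534 s; f = 1/T = 2.206 Hz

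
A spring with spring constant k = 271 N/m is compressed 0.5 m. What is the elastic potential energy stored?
PE = ½kx² = ½×271×0.5² = 33.88 J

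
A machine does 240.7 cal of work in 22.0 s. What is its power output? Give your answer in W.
P = W/t = 1007 J / 22 s = 45.78 W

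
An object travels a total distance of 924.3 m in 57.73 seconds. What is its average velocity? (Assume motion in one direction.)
v_avg = Δd / Δt = 924.3 / 57.73 = 16.01 m/s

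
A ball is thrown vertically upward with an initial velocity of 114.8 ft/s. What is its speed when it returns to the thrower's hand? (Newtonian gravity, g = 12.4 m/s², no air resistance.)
By conservation of energy, the ball returns at the same speed = 114.8 ft/s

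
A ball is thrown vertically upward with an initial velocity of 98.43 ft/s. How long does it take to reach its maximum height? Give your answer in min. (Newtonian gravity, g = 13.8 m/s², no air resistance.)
t_up = v₀/g (with unit conversion) = 0.03623 min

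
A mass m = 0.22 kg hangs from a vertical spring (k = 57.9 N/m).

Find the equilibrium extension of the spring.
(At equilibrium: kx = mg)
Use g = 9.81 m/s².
x_eq = mg/k = 0.22×9.81/57.9 = 0.03727 m = 3.727 cm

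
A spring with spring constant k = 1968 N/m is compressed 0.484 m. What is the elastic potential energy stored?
PE = ½kx² = ½×1968×0.484² = 230.5 J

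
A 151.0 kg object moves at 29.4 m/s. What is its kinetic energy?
KE = ½mv² = ½×151.0×29.4² = 65259.18 J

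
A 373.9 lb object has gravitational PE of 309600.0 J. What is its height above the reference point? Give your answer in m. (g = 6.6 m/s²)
PE = mgh → h = PE/(mg) = 3.096e+05 J / (169.6 kg × 6.6 m/s²) = 276.6 m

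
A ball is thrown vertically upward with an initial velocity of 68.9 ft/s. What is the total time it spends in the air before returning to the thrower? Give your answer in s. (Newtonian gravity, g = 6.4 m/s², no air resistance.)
t_total = 2v₀/g (with unit conversion) = 6.563 s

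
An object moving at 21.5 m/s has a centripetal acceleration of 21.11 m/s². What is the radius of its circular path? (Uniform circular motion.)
r = v²/a_c = 21.5²/21.11 = 21.9 m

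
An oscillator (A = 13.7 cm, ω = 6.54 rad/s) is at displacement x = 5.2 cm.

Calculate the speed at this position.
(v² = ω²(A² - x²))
v = ω√(A² − x²) = 6.54×√(0.137² − 0.052²) = 0.8289 m/s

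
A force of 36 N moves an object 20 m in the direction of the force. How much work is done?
W = Fd = 36×20 = 720.0 J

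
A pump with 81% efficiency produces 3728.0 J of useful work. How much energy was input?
W_in = W_out/η = 3728.0/0.81 = 4602.5 J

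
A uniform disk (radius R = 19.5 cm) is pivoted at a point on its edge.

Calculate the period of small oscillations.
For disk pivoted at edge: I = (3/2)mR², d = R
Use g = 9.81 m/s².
I/m = (3/2)R² = 0.05704 m²; d = R = 0.195 m
T = 2π√((3/2)R²/(gR)) = 2π√(3R/(2g)) = 1.085 s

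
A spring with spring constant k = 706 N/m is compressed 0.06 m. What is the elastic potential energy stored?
PE = ½kx² = ½×706×0.06² = 1.271 J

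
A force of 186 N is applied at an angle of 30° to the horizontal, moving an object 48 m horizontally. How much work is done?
W = Fd cosθ = 186×48×cos(30°) = 7731.9 J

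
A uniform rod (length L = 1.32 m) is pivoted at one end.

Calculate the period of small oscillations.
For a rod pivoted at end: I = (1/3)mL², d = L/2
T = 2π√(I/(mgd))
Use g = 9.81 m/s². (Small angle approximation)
I/m = (1/3)L² = 0.5808 m²; d = L/2 = 0.66 m
T = 2π√(I/(mgd)) = 2π√(0.5808/(9.81×0.66)) = 1.882 s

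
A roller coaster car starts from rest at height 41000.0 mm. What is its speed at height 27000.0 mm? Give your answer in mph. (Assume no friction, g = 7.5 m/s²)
mgh₁ = ½mv₂² + mgh₂ → v₂ = √(2g(h₁−h₂)) = √(2×7.5×(41−27)) = 14.49 m/s = 32.42 mph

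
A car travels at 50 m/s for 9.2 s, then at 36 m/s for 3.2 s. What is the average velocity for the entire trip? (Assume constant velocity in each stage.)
d₁ = v₁t₁ = 50 × 9.2 = 460 m
d₂ = v₂t₂ = 36 × 3.2 = 115.2 m
d_total = 575.2 m, t_total = 12.4 s
v_avg = d_total/t_total = 575.2/12.4 = 46.39 m/s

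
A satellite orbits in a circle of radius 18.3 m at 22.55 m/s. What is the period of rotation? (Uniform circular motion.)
T = 2πr/v = 2π×18.3/22.55 = 5.1 s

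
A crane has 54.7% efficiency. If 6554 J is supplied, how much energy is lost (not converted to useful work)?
W_out = η × W_in = 0.547×6554 = 3585.0 J
W_lost = W_in − W_out = 6554 − 3585.0 = 2969.0 J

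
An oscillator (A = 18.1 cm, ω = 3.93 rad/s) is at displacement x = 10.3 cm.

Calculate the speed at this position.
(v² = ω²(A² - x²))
v = ω√(A² − x²) = 3.93×√(0.181² − 0.103²) = 0.5849 m/s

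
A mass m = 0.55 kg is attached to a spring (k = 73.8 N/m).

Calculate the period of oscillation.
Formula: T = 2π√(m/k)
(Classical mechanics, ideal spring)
T = 2π√(m/k) = 2π√(0.55/73.8) = 0.5424 s; f = 1/T = 1.844 Hz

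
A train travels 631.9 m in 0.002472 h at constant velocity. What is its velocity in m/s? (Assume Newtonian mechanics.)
v = d/t (with unit conversion) = 71.01 m/s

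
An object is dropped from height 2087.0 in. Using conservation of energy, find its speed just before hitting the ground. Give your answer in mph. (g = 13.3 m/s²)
mgh = ½mv² → v = √(2gh) = √(2×13.3×53.01) = 37.55 m/s = 84.0 mph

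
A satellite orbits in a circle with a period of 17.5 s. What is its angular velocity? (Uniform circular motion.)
ω = 2π/T = 2π/17.5 = 0.359 rad/s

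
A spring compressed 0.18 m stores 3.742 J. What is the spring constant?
PE = ½kx² → k = 2PE/x² = 2×3.742/0.18² = 231.0 N/m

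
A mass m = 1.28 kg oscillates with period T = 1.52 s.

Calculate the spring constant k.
T = 2π√(m/k) → k = m(2π/T)² = 1.28×(2π/1.52)² = 21.87 N/m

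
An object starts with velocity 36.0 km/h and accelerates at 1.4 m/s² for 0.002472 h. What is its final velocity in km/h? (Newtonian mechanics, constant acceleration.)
v = v₀ + at (with unit conversion) = 80.85 km/h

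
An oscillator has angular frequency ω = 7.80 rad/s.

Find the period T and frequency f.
T = 2π/ω = 2π/7.8 = 0.8055 s; f = ω/2π = 1.241 Hz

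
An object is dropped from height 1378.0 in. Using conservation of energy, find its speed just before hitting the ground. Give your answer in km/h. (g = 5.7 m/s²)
mgh = ½mv² → v = √(2gh) = √(2×5.7×35) = 19.98 m/s = 71.91 km/h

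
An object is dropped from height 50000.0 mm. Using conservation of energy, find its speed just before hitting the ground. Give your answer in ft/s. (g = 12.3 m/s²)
mgh = ½mv² → v = √(2gh) = √(2×12.3×50) = 35.07 m/s = 115.1 ft/s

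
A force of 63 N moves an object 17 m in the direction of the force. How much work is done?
W = Fd = 63×17 = 1071.0 J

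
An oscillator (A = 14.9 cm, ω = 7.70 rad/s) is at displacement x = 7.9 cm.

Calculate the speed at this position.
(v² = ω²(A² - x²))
v = ω√(A² − x²) = 7.7×√(0.149² − 0.079²) = 0.9728 m/s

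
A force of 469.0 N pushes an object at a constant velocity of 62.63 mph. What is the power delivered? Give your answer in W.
P = Fv = 469 N × 28 m/s = 1.313e+04 W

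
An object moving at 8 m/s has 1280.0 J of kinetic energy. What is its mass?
KE = ½mv² → m = 2KE/v² = 2×1280.0/8² = 40.0 kg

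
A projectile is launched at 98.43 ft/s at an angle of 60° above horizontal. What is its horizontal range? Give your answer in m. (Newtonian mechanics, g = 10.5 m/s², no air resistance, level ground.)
R = v₀² sin(2θ) / g (with unit conversion) = 74.24 m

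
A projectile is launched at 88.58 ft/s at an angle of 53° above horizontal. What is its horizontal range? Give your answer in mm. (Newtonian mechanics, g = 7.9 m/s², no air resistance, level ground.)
R = v₀² sin(2θ) / g (with unit conversion) = 88700.0 mm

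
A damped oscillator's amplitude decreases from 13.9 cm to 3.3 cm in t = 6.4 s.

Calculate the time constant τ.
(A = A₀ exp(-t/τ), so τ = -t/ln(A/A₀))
A/A₀ = 3.3/13.9 = 0.2374; ln(A/A₀) = -1.438
τ = −t/ln(A/A₀) = −6.4/-1.438 = 4.451 s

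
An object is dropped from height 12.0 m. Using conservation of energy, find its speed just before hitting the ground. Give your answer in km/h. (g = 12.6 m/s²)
mgh = ½mv² → v = √(2gh) = √(2×12.6×12) = 17.39 m/s = 62.6 km/h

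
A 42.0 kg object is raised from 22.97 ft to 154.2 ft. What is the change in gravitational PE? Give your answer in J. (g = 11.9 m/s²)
ΔPE = mg(h₂ − h₁) = 42 kg × 11.9 m/s² × (47 − 7.001) m = 1.999e+04 J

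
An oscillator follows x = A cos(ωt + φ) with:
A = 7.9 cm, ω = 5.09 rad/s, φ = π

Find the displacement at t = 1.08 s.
x = A cos(ωt + φ) = 7.9×cos(5.09×1.08 + π) = -5.583 cm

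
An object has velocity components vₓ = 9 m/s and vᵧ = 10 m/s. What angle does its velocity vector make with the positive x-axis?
θ = arctan(vᵧ/vₓ) = arctan(10/9) = 48.01°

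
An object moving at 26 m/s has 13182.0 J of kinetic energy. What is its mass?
KE = ½mv² → m = 2KE/v² = 2×13182.0/26² = 39.0 kg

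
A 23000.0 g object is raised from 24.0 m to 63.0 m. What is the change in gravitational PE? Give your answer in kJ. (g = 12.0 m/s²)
ΔPE = mg(h₂ − h₁) = 23 kg × 12.0 m/s² × (63 − 24) m = 1.076e+04 J = 10.76 kJ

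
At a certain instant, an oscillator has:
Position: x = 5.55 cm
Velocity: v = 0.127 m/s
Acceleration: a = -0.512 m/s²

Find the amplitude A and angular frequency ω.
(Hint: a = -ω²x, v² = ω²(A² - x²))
a = −ω²x → ω = √(|a|/x) = √(0.512/0.0555) = 3.037 rad/s
v² = ω²(A² − x²) → A = √(x² + v²/ω²) = √(0.0555² + 0.127²/3.037²) = 0.06949 m = 6.949 cm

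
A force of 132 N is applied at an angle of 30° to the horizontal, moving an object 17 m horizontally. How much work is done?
W = Fd cosθ = 132×17×cos(30°) = 1943.4 J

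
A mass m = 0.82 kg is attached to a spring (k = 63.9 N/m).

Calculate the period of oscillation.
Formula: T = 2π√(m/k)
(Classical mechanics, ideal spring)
T = 2π√(m/k) = 2π√(0.82/63.9) = 0.7118 s; f = 1/T = 1.405 Hz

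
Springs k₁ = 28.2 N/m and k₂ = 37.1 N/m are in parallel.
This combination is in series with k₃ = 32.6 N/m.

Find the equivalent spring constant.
k₁₂ = k₁ + k₂ = 65.3 N/m (parallel)
1/k_eq = 1/k₁₂ + 1/k₃ → k_eq = 21.74 N/m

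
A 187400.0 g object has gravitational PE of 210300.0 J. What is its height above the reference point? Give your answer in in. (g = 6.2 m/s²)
PE = mgh → h = PE/(mg) = 2.103e+05 J / (187.4 kg × 6.2 m/s²) = 181 m = 7126.0 in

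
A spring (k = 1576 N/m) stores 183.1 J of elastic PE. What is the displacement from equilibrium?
PE = ½kx² → x = √(2PE/k) = √(2×183.1/1576) = 0.482 m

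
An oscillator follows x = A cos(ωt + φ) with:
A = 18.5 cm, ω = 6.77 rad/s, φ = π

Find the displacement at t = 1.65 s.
x = A cos(ωt + φ) = 18.5×cos(6.77×1.65 + π) = -3.22 cm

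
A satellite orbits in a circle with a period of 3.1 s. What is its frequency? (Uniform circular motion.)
f = 1/T = 1/3.1 = 0.3226 Hz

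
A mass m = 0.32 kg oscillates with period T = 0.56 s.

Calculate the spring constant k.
T = 2π√(m/k) → k = m(2π/T)² = 0.32×(2π/0.56)² = 40.28 N/m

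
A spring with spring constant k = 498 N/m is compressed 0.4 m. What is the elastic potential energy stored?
PE = ½kx² = ½×498×0.4² = 39.84 J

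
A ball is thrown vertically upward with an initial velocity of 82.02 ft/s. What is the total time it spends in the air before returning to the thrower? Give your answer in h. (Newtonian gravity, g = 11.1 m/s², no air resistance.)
t_total = 2v₀/g (with unit conversion) = 0.001251 h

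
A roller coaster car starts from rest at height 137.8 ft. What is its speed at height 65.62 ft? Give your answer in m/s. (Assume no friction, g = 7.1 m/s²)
mgh₁ = ½mv₂² + mgh₂ → v₂ = √(2g(h₁−h₂)) = √(2×7.1×(42−20)) = 17.68 m/s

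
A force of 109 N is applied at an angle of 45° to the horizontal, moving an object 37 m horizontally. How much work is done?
W = Fd cosθ = 109×37×cos(45°) = 2851.8 J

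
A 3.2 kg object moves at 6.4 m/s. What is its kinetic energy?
KE = ½mv² = ½×3.2×6.4² = 65.536 J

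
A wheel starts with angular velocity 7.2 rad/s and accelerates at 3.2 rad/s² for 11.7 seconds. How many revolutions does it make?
θ = ω₀t + ½αt² = 7.2×11.7 + ½×3.2×11.7² = 303.26 rad
Revolutions = θ/(2π) = 303.26/(2π) = 48.27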